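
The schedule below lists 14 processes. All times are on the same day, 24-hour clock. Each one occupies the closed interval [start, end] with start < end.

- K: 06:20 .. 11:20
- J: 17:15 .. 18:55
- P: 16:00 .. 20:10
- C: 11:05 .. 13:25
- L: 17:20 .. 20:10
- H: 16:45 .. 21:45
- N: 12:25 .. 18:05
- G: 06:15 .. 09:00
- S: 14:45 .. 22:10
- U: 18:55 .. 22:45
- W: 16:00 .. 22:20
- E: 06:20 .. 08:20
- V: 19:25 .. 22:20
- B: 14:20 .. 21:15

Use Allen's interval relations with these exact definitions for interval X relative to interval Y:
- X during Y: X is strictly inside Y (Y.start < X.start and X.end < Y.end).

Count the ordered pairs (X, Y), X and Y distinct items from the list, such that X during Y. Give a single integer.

Checking all 182 ordered pairs for relation 'during'; matching pairs in alphabetical order:
(E, G): E during G ✓
(H, S): H during S ✓
(H, W): H during W ✓
(J, B): J during B ✓
(J, H): J during H ✓
(J, P): J during P ✓
(J, S): J during S ✓
(J, W): J during W ✓
(L, B): L during B ✓
(L, H): L during H ✓
(L, S): L during S ✓
(L, W): L during W ✓
(P, B): P during B ✓
(P, S): P during S ✓
(V, U): V during U ✓
Count: 15.

15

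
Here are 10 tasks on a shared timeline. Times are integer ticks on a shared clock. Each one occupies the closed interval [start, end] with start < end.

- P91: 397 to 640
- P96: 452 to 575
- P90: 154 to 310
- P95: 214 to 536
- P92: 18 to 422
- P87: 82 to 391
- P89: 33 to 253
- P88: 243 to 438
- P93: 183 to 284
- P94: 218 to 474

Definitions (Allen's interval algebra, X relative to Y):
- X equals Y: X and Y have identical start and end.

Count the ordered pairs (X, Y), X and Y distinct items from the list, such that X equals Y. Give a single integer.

Checking all 90 ordered pairs for relation 'equals'; matching pairs in alphabetical order:
No pair satisfies it.
Count: 0.

0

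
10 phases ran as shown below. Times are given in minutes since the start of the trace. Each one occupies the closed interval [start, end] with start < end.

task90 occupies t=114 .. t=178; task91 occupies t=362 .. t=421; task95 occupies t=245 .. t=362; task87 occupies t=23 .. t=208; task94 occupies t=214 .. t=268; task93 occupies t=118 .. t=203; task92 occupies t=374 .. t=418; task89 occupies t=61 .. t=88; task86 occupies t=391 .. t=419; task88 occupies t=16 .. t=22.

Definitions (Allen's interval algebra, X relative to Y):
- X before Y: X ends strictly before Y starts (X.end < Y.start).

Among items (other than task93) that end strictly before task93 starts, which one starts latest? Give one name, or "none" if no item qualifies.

task89

Target task93 = [t=118, t=203].
task86 [t=391, t=419] → after → excluded.
task87 [t=23, t=208] → contains → excluded.
task88 [t=16, t=22] → before → candidate.
task89 [t=61, t=88] → before → candidate.
task90 [t=114, t=178] → overlaps → excluded.
task91 [t=362, t=421] → after → excluded.
task92 [t=374, t=418] → after → excluded.
task94 [t=214, t=268] → after → excluded.
task95 [t=245, t=362] → after → excluded.
Among candidates, latest start is t=61 → task89.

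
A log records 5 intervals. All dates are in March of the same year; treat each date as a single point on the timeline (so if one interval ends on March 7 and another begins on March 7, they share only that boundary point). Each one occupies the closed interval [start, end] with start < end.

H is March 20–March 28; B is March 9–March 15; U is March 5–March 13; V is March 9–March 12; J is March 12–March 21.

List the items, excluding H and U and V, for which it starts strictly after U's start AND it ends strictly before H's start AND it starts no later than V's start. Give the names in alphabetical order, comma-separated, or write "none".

B

Conditions: its start is strictly after U's start (X.start > March 5) AND its end is strictly before H's start (X.end < March 20) AND its start is no later than V's start (X.start <= March 9).
B: start March 9 > March 5? ✓; end March 15 < March 20? ✓; start March 9 <= March 9? ✓ → yes.
J: start March 12 > March 5? ✓; end March 21 < March 20? ✗; start March 12 <= March 9? ✗ → no.
Result: B.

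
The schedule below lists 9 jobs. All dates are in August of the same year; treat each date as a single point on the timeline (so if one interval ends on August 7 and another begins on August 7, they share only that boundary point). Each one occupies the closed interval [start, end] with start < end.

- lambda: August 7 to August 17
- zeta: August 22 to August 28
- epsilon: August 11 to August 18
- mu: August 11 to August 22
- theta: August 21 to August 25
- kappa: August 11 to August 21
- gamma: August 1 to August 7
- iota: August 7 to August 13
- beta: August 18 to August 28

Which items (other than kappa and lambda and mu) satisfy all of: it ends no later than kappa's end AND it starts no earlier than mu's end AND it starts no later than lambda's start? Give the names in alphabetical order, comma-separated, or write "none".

Conditions: its end is no later than kappa's end (X.end <= August 21) AND its start is no earlier than mu's end (X.start >= August 22) AND its start is no later than lambda's start (X.start <= August 7).
beta: end August 28 <= August 21? ✗; start August 18 >= August 22? ✗; start August 18 <= August 7? ✗ → no.
epsilon: end August 18 <= August 21? ✓; start August 11 >= August 22? ✗; start August 11 <= August 7? ✗ → no.
gamma: end August 7 <= August 21? ✓; start August 1 >= August 22? ✗; start August 1 <= August 7? ✓ → no.
iota: end August 13 <= August 21? ✓; start August 7 >= August 22? ✗; start August 7 <= August 7? ✓ → no.
theta: end August 25 <= August 21? ✗; start August 21 >= August 22? ✗; start August 21 <= August 7? ✗ → no.
zeta: end August 28 <= August 21? ✗; start August 22 >= August 22? ✓; start August 22 <= August 7? ✗ → no.
Result: none.

none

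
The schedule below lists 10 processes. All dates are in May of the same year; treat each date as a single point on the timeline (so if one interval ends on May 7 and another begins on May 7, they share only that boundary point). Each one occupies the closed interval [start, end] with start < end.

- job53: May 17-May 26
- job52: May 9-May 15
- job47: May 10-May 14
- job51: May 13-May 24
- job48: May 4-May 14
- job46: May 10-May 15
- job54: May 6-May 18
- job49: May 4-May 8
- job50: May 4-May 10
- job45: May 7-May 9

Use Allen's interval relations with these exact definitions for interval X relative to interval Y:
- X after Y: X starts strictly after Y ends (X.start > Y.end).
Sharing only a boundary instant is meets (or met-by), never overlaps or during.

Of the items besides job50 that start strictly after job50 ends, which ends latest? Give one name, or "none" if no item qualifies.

job53

Target job50 = [May 4, May 10].
job45 [May 7, May 9] → during → excluded.
job46 [May 10, May 15] → met-by → excluded.
job47 [May 10, May 14] → met-by → excluded.
job48 [May 4, May 14] → started-by → excluded.
job49 [May 4, May 8] → starts → excluded.
job51 [May 13, May 24] → after → candidate.
job52 [May 9, May 15] → overlapped-by → excluded.
job53 [May 17, May 26] → after → candidate.
job54 [May 6, May 18] → overlapped-by → excluded.
Among candidates, latest end is May 26 → job53.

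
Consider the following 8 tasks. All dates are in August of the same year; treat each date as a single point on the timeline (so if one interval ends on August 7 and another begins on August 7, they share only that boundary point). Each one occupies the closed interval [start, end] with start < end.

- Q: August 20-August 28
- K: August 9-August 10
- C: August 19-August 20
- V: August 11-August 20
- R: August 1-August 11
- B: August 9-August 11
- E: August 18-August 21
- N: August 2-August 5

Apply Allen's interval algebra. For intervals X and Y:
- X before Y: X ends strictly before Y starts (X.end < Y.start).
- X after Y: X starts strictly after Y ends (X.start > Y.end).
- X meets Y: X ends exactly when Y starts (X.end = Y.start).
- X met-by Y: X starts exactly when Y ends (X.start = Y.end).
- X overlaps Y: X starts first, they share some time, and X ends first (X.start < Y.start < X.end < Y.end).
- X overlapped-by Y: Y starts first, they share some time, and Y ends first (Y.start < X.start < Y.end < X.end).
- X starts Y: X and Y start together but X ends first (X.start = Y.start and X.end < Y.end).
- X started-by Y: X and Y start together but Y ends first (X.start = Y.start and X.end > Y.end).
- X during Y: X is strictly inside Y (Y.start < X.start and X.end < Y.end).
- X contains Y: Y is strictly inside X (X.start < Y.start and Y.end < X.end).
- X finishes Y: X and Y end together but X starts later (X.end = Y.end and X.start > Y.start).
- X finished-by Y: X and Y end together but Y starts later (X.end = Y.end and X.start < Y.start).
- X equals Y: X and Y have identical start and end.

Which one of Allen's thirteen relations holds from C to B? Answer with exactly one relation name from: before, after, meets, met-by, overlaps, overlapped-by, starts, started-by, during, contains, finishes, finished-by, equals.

C = [August 19, August 20]; B = [August 9, August 11].
Compare endpoints: C.start > B.start, C.start > B.end, C.end > B.start, C.end > B.end.
That pattern is 'after'.

after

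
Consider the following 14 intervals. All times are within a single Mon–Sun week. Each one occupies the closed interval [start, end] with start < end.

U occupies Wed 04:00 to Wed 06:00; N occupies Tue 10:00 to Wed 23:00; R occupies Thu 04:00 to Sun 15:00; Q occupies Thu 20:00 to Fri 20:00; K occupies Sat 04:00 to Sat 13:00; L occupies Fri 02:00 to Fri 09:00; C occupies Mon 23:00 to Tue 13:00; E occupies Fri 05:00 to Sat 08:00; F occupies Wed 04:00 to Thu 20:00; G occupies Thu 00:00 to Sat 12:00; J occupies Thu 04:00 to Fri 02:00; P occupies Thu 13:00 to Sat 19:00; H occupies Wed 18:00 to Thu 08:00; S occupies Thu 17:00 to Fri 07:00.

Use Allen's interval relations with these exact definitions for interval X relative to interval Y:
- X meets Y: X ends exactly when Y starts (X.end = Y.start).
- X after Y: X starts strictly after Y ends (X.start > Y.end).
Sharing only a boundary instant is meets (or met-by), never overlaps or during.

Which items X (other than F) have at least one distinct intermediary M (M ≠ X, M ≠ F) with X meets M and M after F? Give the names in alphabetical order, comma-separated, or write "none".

Target F = [Wed 04:00, Thu 20:00].
Intermediaries M with M after F: E, K, L.
Via E — items with X meets E: none.
Via K — items with X meets K: none.
Via L — items with X meets L: J.
Union: J.

J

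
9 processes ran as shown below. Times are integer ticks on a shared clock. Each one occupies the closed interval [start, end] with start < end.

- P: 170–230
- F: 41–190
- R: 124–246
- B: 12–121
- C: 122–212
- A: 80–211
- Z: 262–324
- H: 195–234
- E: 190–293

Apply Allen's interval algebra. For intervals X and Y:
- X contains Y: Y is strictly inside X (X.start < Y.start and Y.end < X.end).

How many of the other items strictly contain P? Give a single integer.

1

Target P = [170, 230].
A [80, 211] → overlaps → no.
B [12, 121] → before → no.
C [122, 212] → overlaps → no.
E [190, 293] → overlapped-by → no.
F [41, 190] → overlaps → no.
H [195, 234] → overlapped-by → no.
R [124, 246] → contains → counts.
Z [262, 324] → after → no.
Total: 1.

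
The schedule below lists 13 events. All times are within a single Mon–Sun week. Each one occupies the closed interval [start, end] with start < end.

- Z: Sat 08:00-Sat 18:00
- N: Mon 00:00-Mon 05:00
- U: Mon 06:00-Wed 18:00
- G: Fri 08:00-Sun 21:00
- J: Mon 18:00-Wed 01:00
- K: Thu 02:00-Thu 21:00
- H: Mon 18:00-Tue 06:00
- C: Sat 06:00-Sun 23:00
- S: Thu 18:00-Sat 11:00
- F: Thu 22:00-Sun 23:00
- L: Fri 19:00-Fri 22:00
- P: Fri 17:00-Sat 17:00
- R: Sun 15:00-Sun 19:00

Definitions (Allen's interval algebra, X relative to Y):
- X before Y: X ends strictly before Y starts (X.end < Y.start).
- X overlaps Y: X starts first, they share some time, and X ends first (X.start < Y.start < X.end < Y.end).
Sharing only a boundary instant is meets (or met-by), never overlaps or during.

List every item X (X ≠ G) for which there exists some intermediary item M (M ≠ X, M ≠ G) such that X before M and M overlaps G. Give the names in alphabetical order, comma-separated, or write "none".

H, J, N, U

Target G = [Fri 08:00, Sun 21:00].
Intermediaries M with M overlaps G: S.
Via S — items with X before S: H, J, N, U.
Union: H, J, N, U.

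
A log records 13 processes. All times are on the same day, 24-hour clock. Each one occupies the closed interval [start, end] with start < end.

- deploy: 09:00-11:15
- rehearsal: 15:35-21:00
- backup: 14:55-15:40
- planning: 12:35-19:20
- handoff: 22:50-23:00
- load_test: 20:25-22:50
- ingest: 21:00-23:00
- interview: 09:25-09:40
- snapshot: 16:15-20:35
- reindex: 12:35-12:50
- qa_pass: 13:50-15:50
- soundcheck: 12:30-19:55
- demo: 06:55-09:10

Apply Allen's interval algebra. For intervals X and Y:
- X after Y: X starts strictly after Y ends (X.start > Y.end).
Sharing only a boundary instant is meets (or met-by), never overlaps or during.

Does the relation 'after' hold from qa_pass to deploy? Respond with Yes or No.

qa_pass = [13:50, 15:50], deploy = [09:00, 11:15].
Actual relation of qa_pass to deploy: after.
Asked whether 'after' holds → Yes.

Yes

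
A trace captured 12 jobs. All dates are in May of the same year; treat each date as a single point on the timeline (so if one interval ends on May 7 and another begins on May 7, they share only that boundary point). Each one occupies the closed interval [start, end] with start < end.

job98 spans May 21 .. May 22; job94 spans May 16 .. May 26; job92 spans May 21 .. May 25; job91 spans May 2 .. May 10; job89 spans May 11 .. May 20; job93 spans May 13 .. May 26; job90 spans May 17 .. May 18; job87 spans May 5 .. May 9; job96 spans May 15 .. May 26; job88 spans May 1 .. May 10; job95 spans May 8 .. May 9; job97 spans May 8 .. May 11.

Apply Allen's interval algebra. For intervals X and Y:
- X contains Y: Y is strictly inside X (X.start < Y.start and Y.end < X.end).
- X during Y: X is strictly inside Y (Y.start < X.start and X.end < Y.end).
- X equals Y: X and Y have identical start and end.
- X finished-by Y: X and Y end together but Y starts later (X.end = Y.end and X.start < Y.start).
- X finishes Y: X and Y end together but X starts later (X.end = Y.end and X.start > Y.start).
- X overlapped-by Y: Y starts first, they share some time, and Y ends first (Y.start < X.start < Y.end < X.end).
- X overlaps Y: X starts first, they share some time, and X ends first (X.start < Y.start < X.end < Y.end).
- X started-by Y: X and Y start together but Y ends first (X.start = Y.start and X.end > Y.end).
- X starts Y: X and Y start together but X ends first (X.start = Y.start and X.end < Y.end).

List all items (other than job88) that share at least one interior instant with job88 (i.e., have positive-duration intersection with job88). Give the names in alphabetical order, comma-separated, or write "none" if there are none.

job87, job91, job95, job97

Target job88 = [May 1, May 10].
job87 [May 5, May 9] → during → yes.
job89 [May 11, May 20] → after → no.
job90 [May 17, May 18] → after → no.
job91 [May 2, May 10] → finishes → yes.
job92 [May 21, May 25] → after → no.
job93 [May 13, May 26] → after → no.
job94 [May 16, May 26] → after → no.
job95 [May 8, May 9] → during → yes.
job96 [May 15, May 26] → after → no.
job97 [May 8, May 11] → overlapped-by → yes.
job98 [May 21, May 22] → after → no.
Result: job87, job91, job95, job97.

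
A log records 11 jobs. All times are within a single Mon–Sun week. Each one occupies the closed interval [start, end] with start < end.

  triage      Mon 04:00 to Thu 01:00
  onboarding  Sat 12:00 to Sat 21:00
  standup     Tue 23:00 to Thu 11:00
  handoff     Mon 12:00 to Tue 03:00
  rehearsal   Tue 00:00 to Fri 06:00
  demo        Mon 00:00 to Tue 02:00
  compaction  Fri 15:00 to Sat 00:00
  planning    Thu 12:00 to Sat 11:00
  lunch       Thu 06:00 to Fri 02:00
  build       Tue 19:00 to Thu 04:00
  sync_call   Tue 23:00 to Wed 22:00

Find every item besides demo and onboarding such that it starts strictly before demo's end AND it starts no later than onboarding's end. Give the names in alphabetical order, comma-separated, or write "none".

Conditions: its start is strictly before demo's end (X.start < Tue 02:00) AND its start is no later than onboarding's end (X.start <= Sat 21:00).
build: start Tue 19:00 < Tue 02:00? ✗; start Tue 19:00 <= Sat 21:00? ✓ → no.
compaction: start Fri 15:00 < Tue 02:00? ✗; start Fri 15:00 <= Sat 21:00? ✓ → no.
handoff: start Mon 12:00 < Tue 02:00? ✓; start Mon 12:00 <= Sat 21:00? ✓ → yes.
lunch: start Thu 06:00 < Tue 02:00? ✗; start Thu 06:00 <= Sat 21:00? ✓ → no.
planning: start Thu 12:00 < Tue 02:00? ✗; start Thu 12:00 <= Sat 21:00? ✓ → no.
rehearsal: start Tue 00:00 < Tue 02:00? ✓; start Tue 00:00 <= Sat 21:00? ✓ → yes.
standup: start Tue 23:00 < Tue 02:00? ✗; start Tue 23:00 <= Sat 21:00? ✓ → no.
sync_call: start Tue 23:00 < Tue 02:00? ✗; start Tue 23:00 <= Sat 21:00? ✓ → no.
triage: start Mon 04:00 < Tue 02:00? ✓; start Mon 04:00 <= Sat 21:00? ✓ → yes.
Result: handoff, rehearsal, triage.

handoff, rehearsal, triage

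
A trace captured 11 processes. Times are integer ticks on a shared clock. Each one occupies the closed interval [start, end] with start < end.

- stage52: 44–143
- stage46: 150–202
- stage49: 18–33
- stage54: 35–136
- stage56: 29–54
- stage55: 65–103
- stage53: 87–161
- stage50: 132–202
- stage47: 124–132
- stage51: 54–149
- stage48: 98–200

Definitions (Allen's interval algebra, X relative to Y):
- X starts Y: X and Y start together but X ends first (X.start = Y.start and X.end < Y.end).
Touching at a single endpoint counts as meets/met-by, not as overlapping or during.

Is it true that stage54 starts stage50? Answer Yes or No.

No

stage54 = [35, 136], stage50 = [132, 202].
Actual relation of stage54 to stage50: overlaps.
Asked whether 'starts' holds → No.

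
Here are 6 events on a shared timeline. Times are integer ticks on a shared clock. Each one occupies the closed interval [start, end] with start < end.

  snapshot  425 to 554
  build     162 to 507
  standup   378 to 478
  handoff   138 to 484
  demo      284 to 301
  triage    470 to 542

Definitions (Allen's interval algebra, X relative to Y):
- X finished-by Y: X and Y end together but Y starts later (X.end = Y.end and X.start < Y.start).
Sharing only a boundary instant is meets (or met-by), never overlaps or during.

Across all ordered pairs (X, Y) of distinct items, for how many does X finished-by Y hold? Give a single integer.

0

Checking all 30 ordered pairs for relation 'finished-by'; matching pairs in alphabetical order:
No pair satisfies it.
Count: 0.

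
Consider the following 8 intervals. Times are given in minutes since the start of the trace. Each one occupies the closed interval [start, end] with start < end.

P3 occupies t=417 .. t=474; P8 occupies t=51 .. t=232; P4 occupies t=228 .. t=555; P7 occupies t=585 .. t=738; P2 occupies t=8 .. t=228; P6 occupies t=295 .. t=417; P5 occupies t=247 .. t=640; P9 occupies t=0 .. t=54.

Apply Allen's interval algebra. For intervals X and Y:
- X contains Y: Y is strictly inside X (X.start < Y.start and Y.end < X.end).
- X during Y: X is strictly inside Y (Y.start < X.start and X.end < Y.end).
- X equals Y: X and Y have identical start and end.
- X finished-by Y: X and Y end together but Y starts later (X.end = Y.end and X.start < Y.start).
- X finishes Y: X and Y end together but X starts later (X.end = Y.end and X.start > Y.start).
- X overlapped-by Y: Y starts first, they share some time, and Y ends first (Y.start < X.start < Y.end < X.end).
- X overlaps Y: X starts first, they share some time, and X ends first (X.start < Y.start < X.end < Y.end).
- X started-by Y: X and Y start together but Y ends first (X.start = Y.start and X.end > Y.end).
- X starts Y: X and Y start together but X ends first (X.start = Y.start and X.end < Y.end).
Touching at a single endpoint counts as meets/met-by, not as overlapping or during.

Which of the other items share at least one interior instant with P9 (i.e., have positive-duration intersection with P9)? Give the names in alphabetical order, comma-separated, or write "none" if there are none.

Target P9 = [t=0, t=54].
P2 [t=8, t=228] → overlapped-by → yes.
P3 [t=417, t=474] → after → no.
P4 [t=228, t=555] → after → no.
P5 [t=247, t=640] → after → no.
P6 [t=295, t=417] → after → no.
P7 [t=585, t=738] → after → no.
P8 [t=51, t=232] → overlapped-by → yes.
Result: P2, P8.

P2, P8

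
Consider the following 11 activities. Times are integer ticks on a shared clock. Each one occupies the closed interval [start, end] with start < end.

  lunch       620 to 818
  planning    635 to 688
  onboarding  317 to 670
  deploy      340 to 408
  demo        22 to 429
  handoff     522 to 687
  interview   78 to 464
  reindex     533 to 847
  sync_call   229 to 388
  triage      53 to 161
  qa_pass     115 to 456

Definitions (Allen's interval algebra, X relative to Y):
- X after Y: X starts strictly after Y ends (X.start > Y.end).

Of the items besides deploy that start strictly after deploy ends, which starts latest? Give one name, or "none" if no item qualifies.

Target deploy = [340, 408].
demo [22, 429] → contains → excluded.
handoff [522, 687] → after → candidate.
interview [78, 464] → contains → excluded.
lunch [620, 818] → after → candidate.
onboarding [317, 670] → contains → excluded.
planning [635, 688] → after → candidate.
qa_pass [115, 456] → contains → excluded.
reindex [533, 847] → after → candidate.
sync_call [229, 388] → overlaps → excluded.
triage [53, 161] → before → excluded.
Among candidates, latest start is 635 → planning.

planning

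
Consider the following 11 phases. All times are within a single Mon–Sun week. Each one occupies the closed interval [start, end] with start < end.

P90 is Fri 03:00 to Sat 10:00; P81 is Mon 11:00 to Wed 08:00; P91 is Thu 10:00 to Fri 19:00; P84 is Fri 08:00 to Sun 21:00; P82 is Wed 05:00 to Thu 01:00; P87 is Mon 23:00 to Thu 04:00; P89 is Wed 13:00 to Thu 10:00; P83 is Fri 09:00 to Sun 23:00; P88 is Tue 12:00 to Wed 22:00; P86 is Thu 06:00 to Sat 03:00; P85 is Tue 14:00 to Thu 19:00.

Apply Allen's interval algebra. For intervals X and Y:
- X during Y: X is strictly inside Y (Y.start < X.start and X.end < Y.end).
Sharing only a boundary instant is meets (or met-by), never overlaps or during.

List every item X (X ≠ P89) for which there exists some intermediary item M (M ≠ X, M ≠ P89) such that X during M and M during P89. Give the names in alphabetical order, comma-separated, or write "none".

none

Target P89 = [Wed 13:00, Thu 10:00].
Intermediaries M with M during P89: none.
Union: none.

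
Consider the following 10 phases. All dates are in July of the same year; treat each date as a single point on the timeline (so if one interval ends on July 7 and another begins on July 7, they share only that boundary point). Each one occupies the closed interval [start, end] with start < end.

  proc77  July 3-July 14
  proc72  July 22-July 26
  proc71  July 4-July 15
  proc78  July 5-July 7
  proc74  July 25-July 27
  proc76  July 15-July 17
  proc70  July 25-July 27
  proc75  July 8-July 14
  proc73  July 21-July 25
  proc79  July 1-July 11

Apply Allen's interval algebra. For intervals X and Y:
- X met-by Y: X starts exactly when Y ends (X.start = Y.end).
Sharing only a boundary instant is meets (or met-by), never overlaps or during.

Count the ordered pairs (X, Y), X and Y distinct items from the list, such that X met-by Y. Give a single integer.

3

Checking all 90 ordered pairs for relation 'met-by'; matching pairs in alphabetical order:
(proc70, proc73): proc70 met-by proc73 ✓
(proc74, proc73): proc74 met-by proc73 ✓
(proc76, proc71): proc76 met-by proc71 ✓
Count: 3.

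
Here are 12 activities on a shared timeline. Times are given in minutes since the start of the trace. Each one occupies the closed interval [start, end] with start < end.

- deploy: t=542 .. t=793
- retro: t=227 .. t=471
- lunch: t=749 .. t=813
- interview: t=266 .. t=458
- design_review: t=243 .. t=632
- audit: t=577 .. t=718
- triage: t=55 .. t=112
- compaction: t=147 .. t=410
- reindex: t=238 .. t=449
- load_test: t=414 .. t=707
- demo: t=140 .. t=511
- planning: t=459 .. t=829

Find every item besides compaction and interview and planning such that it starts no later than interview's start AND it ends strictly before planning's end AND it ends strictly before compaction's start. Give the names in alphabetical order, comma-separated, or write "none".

triage

Conditions: its start is no later than interview's start (X.start <= t=266) AND its end is strictly before planning's end (X.end < t=829) AND its end is strictly before compaction's start (X.end < t=147).
audit: start t=577 <= t=266? ✗; end t=718 < t=829? ✓; end t=718 < t=147? ✗ → no.
demo: start t=140 <= t=266? ✓; end t=511 < t=829? ✓; end t=511 < t=147? ✗ → no.
deploy: start t=542 <= t=266? ✗; end t=793 < t=829? ✓; end t=793 < t=147? ✗ → no.
design_review: start t=243 <= t=266? ✓; end t=632 < t=829? ✓; end t=632 < t=147? ✗ → no.
load_test: start t=414 <= t=266? ✗; end t=707 < t=829? ✓; end t=707 < t=147? ✗ → no.
lunch: start t=749 <= t=266? ✗; end t=813 < t=829? ✓; end t=813 < t=147? ✗ → no.
reindex: start t=238 <= t=266? ✓; end t=449 < t=829? ✓; end t=449 < t=147? ✗ → no.
retro: start t=227 <= t=266? ✓; end t=471 < t=829? ✓; end t=471 < t=147? ✗ → no.
triage: start t=55 <= t=266? ✓; end t=112 < t=829? ✓; end t=112 < t=147? ✓ → yes.
Result: triage.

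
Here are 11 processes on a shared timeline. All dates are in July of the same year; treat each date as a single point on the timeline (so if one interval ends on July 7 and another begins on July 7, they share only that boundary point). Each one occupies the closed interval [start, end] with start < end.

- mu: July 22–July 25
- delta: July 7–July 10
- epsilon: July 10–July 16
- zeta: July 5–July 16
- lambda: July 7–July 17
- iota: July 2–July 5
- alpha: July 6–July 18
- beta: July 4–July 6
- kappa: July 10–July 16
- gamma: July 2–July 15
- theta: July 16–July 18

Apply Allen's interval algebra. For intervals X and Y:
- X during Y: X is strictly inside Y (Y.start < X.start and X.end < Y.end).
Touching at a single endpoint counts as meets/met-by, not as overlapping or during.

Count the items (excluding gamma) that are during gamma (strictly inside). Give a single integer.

2

Target gamma = [July 2, July 15].
alpha [July 6, July 18] → overlapped-by → no.
beta [July 4, July 6] → during → counts.
delta [July 7, July 10] → during → counts.
epsilon [July 10, July 16] → overlapped-by → no.
iota [July 2, July 5] → starts → no.
kappa [July 10, July 16] → overlapped-by → no.
lambda [July 7, July 17] → overlapped-by → no.
mu [July 22, July 25] → after → no.
theta [July 16, July 18] → after → no.
zeta [July 5, July 16] → overlapped-by → no.
Total: 2.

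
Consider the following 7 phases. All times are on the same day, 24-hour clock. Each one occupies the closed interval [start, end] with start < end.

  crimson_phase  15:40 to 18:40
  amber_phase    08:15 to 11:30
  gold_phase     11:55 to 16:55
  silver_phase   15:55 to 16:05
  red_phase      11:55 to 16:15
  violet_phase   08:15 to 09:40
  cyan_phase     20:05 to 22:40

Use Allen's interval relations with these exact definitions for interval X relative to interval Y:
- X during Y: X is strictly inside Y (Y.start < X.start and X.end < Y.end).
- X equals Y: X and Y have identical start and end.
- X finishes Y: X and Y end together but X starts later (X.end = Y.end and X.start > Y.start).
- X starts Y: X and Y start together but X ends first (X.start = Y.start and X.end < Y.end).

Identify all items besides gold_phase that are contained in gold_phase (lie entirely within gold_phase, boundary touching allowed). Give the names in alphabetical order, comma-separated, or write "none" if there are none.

red_phase, silver_phase

Target gold_phase = [11:55, 16:55].
amber_phase [08:15, 11:30] → before → no.
crimson_phase [15:40, 18:40] → overlapped-by → no.
cyan_phase [20:05, 22:40] → after → no.
red_phase [11:55, 16:15] → starts → yes.
silver_phase [15:55, 16:05] → during → yes.
violet_phase [08:15, 09:40] → before → no.
Result: red_phase, silver_phase.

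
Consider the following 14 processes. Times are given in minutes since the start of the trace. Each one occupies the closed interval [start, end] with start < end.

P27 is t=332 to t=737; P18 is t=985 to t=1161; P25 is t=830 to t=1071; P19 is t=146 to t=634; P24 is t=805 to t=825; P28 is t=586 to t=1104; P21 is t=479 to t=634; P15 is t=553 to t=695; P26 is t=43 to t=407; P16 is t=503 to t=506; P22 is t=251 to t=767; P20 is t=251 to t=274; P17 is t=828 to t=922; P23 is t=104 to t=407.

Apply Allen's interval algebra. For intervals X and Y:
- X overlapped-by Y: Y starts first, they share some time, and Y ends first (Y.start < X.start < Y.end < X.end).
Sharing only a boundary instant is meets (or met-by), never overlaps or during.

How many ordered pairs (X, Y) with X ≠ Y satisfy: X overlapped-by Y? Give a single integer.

Checking all 182 ordered pairs for relation 'overlapped-by'; matching pairs in alphabetical order:
(P15, P19): P15 overlapped-by P19 ✓
(P15, P21): P15 overlapped-by P21 ✓
(P18, P25): P18 overlapped-by P25 ✓
(P18, P28): P18 overlapped-by P28 ✓
(P19, P23): P19 overlapped-by P23 ✓
(P19, P26): P19 overlapped-by P26 ✓
(P22, P19): P22 overlapped-by P19 ✓
(P22, P23): P22 overlapped-by P23 ✓
(P22, P26): P22 overlapped-by P26 ✓
(P25, P17): P25 overlapped-by P17 ✓
(P27, P19): P27 overlapped-by P19 ✓
(P27, P23): P27 overlapped-by P23 ✓
(P27, P26): P27 overlapped-by P26 ✓
(P28, P15): P28 overlapped-by P15 ✓
(P28, P19): P28 overlapped-by P19 ✓
(P28, P21): P28 overlapped-by P21 ✓
(P28, P22): P28 overlapped-by P22 ✓
(P28, P27): P28 overlapped-by P27 ✓
Count: 18.

18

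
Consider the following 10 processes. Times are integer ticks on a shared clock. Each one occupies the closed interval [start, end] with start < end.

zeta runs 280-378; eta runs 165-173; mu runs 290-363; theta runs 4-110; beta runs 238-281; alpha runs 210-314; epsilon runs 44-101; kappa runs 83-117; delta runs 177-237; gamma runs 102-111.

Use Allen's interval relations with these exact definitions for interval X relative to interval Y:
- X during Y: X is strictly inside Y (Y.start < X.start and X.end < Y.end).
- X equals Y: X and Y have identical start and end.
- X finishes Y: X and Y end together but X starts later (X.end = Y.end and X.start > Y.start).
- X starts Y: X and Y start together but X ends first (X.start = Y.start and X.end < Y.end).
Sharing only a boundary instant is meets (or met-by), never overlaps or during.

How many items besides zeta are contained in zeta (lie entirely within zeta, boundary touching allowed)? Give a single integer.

Target zeta = [280, 378].
alpha [210, 314] → overlaps → no.
beta [238, 281] → overlaps → no.
delta [177, 237] → before → no.
epsilon [44, 101] → before → no.
eta [165, 173] → before → no.
gamma [102, 111] → before → no.
kappa [83, 117] → before → no.
mu [290, 363] → during → counts.
theta [4, 110] → before → no.
Total: 1.

1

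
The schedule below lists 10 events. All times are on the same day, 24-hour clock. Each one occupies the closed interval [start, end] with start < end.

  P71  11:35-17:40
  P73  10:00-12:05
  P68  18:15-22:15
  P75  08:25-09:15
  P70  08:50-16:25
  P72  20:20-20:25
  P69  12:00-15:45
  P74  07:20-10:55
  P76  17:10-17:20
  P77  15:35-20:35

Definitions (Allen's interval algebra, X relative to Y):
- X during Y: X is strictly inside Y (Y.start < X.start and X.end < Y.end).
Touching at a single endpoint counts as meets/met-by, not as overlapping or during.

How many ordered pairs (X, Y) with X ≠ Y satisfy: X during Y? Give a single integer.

Checking all 90 ordered pairs for relation 'during'; matching pairs in alphabetical order:
(P69, P70): P69 during P70 ✓
(P69, P71): P69 during P71 ✓
(P72, P68): P72 during P68 ✓
(P72, P77): P72 during P77 ✓
(P73, P70): P73 during P70 ✓
(P75, P74): P75 during P74 ✓
(P76, P71): P76 during P71 ✓
(P76, P77): P76 during P77 ✓
Count: 8.

8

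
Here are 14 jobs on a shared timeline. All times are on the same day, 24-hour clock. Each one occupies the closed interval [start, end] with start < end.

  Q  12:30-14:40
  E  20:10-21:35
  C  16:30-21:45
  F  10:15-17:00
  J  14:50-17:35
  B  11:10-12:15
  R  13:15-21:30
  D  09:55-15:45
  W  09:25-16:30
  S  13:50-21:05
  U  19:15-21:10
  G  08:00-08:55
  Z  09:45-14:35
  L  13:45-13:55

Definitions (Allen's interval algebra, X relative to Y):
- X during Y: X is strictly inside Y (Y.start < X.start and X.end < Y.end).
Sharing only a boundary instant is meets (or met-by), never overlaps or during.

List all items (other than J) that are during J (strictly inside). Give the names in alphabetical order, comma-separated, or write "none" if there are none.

none

Target J = [14:50, 17:35].
B [11:10, 12:15] → before → no.
C [16:30, 21:45] → overlapped-by → no.
D [09:55, 15:45] → overlaps → no.
E [20:10, 21:35] → after → no.
F [10:15, 17:00] → overlaps → no.
G [08:00, 08:55] → before → no.
L [13:45, 13:55] → before → no.
Q [12:30, 14:40] → before → no.
R [13:15, 21:30] → contains → no.
S [13:50, 21:05] → contains → no.
U [19:15, 21:10] → after → no.
W [09:25, 16:30] → overlaps → no.
Z [09:45, 14:35] → before → no.
Result: none.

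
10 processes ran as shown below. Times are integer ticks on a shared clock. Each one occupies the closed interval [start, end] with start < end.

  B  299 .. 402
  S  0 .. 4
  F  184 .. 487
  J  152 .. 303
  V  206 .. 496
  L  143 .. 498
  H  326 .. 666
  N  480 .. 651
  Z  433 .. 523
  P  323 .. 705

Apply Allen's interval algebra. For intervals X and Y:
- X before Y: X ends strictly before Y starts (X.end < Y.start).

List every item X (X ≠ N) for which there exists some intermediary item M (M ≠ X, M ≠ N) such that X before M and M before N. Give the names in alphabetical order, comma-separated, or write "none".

S

Target N = [480, 651].
Intermediaries M with M before N: B, J, S.
Via B — items with X before B: S.
Via J — items with X before J: S.
Via S — items with X before S: none.
Union: S.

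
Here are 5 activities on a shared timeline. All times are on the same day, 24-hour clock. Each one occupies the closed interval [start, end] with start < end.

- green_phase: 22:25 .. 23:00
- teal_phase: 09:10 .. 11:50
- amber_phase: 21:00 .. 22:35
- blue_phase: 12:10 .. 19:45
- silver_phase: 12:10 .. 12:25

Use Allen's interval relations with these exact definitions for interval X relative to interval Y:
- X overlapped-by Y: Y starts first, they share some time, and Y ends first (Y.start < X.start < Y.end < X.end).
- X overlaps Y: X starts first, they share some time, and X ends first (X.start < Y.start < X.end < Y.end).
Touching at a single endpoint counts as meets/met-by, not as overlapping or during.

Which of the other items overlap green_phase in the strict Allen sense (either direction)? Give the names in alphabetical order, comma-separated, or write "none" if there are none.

amber_phase

Target green_phase = [22:25, 23:00].
amber_phase [21:00, 22:35] → overlaps → yes.
blue_phase [12:10, 19:45] → before → no.
silver_phase [12:10, 12:25] → before → no.
teal_phase [09:10, 11:50] → before → no.
Result: amber_phase.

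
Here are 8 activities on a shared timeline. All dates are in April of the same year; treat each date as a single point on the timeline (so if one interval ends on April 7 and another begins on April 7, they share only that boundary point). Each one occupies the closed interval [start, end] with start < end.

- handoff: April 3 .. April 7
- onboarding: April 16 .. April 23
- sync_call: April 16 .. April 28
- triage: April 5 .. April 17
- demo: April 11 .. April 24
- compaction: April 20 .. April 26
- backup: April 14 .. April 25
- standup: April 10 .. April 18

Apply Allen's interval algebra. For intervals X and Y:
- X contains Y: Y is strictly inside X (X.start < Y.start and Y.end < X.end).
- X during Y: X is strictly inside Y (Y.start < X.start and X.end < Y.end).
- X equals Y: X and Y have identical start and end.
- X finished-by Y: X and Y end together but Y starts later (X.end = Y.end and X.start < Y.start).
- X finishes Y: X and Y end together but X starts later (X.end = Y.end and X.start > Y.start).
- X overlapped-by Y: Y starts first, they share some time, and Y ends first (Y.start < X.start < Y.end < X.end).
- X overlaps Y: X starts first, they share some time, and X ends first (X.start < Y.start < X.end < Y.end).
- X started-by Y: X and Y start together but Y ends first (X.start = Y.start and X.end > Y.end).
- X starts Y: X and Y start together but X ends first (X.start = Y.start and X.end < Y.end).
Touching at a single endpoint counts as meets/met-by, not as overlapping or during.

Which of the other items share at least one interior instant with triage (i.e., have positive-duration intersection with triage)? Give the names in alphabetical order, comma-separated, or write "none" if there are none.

backup, demo, handoff, onboarding, standup, sync_call

Target triage = [April 5, April 17].
backup [April 14, April 25] → overlapped-by → yes.
compaction [April 20, April 26] → after → no.
demo [April 11, April 24] → overlapped-by → yes.
handoff [April 3, April 7] → overlaps → yes.
onboarding [April 16, April 23] → overlapped-by → yes.
standup [April 10, April 18] → overlapped-by → yes.
sync_call [April 16, April 28] → overlapped-by → yes.
Result: backup, demo, handoff, onboarding, standup, sync_call.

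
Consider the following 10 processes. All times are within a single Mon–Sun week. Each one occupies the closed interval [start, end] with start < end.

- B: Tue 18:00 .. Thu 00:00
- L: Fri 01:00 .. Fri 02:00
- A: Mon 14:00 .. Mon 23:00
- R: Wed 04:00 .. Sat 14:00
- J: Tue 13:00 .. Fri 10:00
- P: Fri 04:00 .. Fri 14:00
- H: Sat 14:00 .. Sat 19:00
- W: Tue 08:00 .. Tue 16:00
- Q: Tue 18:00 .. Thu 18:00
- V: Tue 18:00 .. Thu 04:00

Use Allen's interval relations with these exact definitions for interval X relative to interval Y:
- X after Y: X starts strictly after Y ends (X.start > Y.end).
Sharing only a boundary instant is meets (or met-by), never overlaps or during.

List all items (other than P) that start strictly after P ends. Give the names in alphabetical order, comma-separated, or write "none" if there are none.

Target P = [Fri 04:00, Fri 14:00].
A [Mon 14:00, Mon 23:00] → before → no.
B [Tue 18:00, Thu 00:00] → before → no.
H [Sat 14:00, Sat 19:00] → after → yes.
J [Tue 13:00, Fri 10:00] → overlaps → no.
L [Fri 01:00, Fri 02:00] → before → no.
Q [Tue 18:00, Thu 18:00] → before → no.
R [Wed 04:00, Sat 14:00] → contains → no.
V [Tue 18:00, Thu 04:00] → before → no.
W [Tue 08:00, Tue 16:00] → before → no.
Result: H.

H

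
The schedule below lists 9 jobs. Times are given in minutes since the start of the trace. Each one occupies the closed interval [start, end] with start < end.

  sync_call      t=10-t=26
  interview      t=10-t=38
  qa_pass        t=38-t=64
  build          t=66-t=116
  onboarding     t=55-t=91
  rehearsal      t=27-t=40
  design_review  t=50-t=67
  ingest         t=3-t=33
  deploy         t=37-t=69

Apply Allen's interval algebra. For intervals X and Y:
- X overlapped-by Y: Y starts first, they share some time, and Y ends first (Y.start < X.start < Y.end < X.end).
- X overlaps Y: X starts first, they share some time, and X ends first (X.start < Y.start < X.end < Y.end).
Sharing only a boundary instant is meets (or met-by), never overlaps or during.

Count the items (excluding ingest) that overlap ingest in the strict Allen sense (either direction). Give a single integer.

2

Target ingest = [t=3, t=33].
build [t=66, t=116] → after → no.
deploy [t=37, t=69] → after → no.
design_review [t=50, t=67] → after → no.
interview [t=10, t=38] → overlapped-by → counts.
onboarding [t=55, t=91] → after → no.
qa_pass [t=38, t=64] → after → no.
rehearsal [t=27, t=40] → overlapped-by → counts.
sync_call [t=10, t=26] → during → no.
Total: 2.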